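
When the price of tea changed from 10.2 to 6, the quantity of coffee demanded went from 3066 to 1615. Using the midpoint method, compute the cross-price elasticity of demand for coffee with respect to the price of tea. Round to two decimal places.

%ΔQ_x = (1615 − 3066)/[(3066+1615)/2] = -1451/2340.5 ≈ -0.6200.
%ΔP_y = (6 − 10.2)/[(10.2+6)/2] ≈ -0.5185.
E_xy = -0.6200/-0.5185 ≈ 1.20.
E_xy > 0, so coffee and tea are substitutes.

1.20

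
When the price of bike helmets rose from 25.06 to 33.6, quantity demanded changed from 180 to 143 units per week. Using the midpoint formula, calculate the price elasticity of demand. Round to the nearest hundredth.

-0.79

%Δq = (143 − 180)/[(180 + 143)/2] = -37/161.5 ≈ -0.2291.
%Δp = (33.6 − 25.06)/[(25.06 + 33.6)/2] = 8.54/29.33 ≈ 0.2912.
Arc elasticity E = %Δq/%Δp ≈ -0.2291/0.2912 ≈ -0.79.
|E| < 1: demand is inelastic over this range.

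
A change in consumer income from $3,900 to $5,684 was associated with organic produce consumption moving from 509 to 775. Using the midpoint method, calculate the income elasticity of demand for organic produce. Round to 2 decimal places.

1.11

%ΔQ = (775 − 509)/[(509+775)/2] = 266/642 ≈ 0.4143.
%ΔI = (5,684 − 3,900)/[(3,900+5,684)/2] = 1784/4792 ≈ 0.3723.
E_I = %ΔQ/%ΔI ≈ 1.11.
E_I > 1: normal good (luxury).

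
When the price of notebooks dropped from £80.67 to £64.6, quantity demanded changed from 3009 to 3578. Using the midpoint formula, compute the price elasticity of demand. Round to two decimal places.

%Δq = (3578 − 3009)/[(3009 + 3578)/2] = 569/3293.5 ≈ 0.1728.
%ΔP = (64.6 − 80.67)/[(80.67 + 64.6)/2] = -16.07/72.635 ≈ -0.2212.
Arc elasticity E = %Δq/%ΔP ≈ 0.1728/-0.2212 ≈ -0.78.
|E| < 1: demand is inelastic over this range.

-0.78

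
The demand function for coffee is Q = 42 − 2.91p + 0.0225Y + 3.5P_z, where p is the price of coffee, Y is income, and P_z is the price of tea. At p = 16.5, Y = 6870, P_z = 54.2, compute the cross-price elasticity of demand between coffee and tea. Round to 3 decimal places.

0.561

Q = 42 − 2.91(16.5) + 0.0225(6870) + 3.5(54.2) = 42 − 48.015 + 154.575 + 189.7 = 338.26.
∂Q/∂P_z = +3.5, so E_xy = 3.5·(54.2/338.26) ≈ 0.561.
E_xy > 0: the goods are substitutes.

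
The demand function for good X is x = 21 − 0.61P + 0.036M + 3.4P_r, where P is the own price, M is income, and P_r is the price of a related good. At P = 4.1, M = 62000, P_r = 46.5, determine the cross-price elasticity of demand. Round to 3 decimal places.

0.066

At the given point, x = 21 − 0.61(4.1) + 0.036(62000) + 3.4(46.5) = 21 − 2.501 + 2232 + 158.1 = 2408.599.
∂x/∂P_r = +3.4, so E_xy = 3.4·(46.5/2408.599) ≈ 0.066.
E_xy > 0: the goods are substitutes.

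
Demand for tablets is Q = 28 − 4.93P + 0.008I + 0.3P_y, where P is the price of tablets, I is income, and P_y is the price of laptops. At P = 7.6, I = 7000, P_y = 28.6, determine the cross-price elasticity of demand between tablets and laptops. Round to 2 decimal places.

Evaluating quantity at (P, I, P_y) gives Q = 28 − 4.93(7.6) + 0.008(7000) + 0.3(28.6) = 28 − 37.468 + 56 + 8.58 = 55.112.
∂Q/∂P_y = +0.3, so E_xy = 0.3·(28.6/55.112) ≈ 0.16.
E_xy > 0: the goods are substitutes.

0.16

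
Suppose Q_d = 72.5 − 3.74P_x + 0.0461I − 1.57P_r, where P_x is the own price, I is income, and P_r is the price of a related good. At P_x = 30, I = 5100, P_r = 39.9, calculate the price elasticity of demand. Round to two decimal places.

First evaluate Q_d: 72.5 − 3.74(30) + 0.0461(5100) − 1.57(39.9) = 72.5 − 112.2 + 235.11 − 62.643 = 132.767.
∂Q_d/∂P_x = −3.74, so E_p = (−3.74)·(30/132.767) ≈ -0.85.
|E_p| < 1: demand is inelastic.

-0.85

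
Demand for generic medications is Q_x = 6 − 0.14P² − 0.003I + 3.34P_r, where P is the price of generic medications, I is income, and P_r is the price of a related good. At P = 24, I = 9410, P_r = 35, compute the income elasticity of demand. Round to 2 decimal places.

-2.01

Substituting, Q_x = 6 − 0.14(24)² − 0.003(9410) + 3.34(35) = 6 − 80.64 − 28.23 + 116.9 = 14.03.
∂Q_x/∂I = −0.003, so E_I = -0.003·(9410/14.03) ≈ -2.01.
E_I < 0: inferior good.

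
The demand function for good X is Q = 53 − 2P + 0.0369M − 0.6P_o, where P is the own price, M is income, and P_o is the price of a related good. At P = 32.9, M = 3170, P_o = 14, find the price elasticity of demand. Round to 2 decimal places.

-0.69

Q = 53 − 2(32.9) + 0.0369(3170) − 0.6(14) = 53 − 65.8 + 116.973 − 8.4 = 95.773.
∂Q/∂P = −2, so E_p = (−2)·(32.9/95.773) ≈ -0.69.
|E_p| < 1: demand is inelastic.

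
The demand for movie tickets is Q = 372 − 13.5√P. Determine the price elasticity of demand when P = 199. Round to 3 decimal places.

-0.524

At P = 199, Q = 181.5591.
dQ/dP = −13.5/(2√P) = −13.5/(2·14.1067).
Point elasticity E = (dQ/dP)·(P/Q) = -0.4785 × 199/181.5591 ≈ -0.524.
|E| < 1, so demand is inelastic at this price.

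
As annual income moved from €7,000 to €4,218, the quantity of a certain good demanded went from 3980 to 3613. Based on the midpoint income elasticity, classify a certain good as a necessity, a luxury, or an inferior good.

%ΔQ = (3613 − 3980)/[(3980+3613)/2] = -367/3796.5 ≈ -0.0967.
%ΔM = (4,218 − 7,000)/[(7,000+4,218)/2] = -2782/5609 ≈ -0.4960.
E_I = %ΔQ/%ΔM ≈ 0.195.
E_I ∈ (0,1): normal good (necessity).

necessity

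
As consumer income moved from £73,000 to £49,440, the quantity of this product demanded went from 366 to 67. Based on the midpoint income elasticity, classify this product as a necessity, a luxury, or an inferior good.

luxury

%ΔQ = (67 − 366)/[(366+67)/2] = -299/216.5 ≈ -1.3811.
%ΔI = (49,440 − 73,000)/[(73,000+49,440)/2] = -23560/61220 ≈ -0.3848.
E_I = %ΔQ/%ΔI ≈ 3.589.
E_I > 1: normal good (luxury).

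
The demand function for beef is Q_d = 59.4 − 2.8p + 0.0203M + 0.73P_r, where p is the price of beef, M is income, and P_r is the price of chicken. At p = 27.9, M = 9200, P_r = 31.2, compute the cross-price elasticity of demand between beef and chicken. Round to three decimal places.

0.119

Evaluating quantity at (p, M, P_r) gives Q_d = 59.4 − 2.8(27.9) + 0.0203(9200) + 0.73(31.2) = 59.4 − 78.12 + 186.76 + 22.776 = 190.816.
∂Q_d/∂P_r = +0.73, so E_xy = 0.73·(31.2/190.816) ≈ 0.119.
E_xy > 0: the goods are substitutes.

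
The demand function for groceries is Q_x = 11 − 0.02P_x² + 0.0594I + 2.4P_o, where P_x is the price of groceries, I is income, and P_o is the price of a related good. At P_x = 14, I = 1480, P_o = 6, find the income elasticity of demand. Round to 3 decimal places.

Evaluating quantity at (P_x, I, P_o) gives Q_x = 11 − 0.02(14)² + 0.0594(1480) + 2.4(6) = 11 − 3.92 + 87.912 + 14.4 = 109.392.
∂Q_x/∂I = +0.0594, so E_I = 0.0594·(1480/109.392) ≈ 0.804.
E_I ∈ (0,1): normal good (necessity).

0.804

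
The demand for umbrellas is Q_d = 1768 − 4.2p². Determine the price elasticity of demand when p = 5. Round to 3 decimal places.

At p = 5, Q_d = 1663.
dQ_d/dp = −2·4.2·p = −42.
Point elasticity E = (dQ_d/dp)·(p/Q_d) = -42 × 5/1663 ≈ -0.126.
|E| < 1, so demand is inelastic at this price.

-0.126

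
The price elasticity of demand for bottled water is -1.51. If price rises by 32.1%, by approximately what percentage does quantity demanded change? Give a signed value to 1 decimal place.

-48.5

%ΔQ ≈ E × %ΔP = (-1.51) × (32.1%) ≈ -48.5%.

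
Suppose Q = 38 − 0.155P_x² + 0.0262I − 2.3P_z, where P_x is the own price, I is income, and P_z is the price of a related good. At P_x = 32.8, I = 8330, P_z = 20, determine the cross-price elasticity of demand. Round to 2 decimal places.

-1.06

First evaluate Q: 38 − 0.155(32.8)² + 0.0262(8330) − 2.3(20) = 38 − 166.7552 + 218.246 − 46 = 43.4908.
∂Q/∂P_z = −2.3, so E_xy = -2.3·(20/43.4908) ≈ -1.06.
E_xy < 0: the goods are complements.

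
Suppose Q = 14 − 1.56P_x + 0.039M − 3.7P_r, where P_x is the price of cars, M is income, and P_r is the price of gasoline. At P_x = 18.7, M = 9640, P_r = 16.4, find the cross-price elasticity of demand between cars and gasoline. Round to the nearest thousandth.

-0.202

Evaluating quantity at (P_x, M, P_r) gives Q = 14 − 1.56(18.7) + 0.039(9640) − 3.7(16.4) = 14 − 29.172 + 375.96 − 60.68 = 300.108.
∂Q/∂P_r = −3.7, so E_xy = -3.7·(16.4/300.108) ≈ -0.202.
E_xy < 0: the goods are complements.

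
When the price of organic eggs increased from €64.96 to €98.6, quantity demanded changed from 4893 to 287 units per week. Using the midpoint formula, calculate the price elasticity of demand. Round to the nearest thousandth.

%ΔQ = (287 − 4893)/[(4893 + 287)/2] = -4606/2590 ≈ -1.7784.
%ΔP = (98.6 − 64.96)/[(64.96 + 98.6)/2] = 33.64/81.78 ≈ 0.4113.
Arc elasticity E = %ΔQ/%ΔP ≈ -1.7784/0.4113 ≈ -4.323.
|E| > 1: demand is elastic over this range.

-4.323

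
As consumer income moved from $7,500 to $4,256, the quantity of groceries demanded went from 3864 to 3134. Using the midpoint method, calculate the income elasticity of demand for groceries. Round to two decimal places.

0.38

%ΔQ = (3134 − 3864)/[(3864+3134)/2] = -730/3499 ≈ -0.2086.
%ΔM = (4,256 − 7,500)/[(7,500+4,256)/2] = -3244/5878 ≈ -0.5519.
E_I = %ΔQ/%ΔM ≈ 0.38.
E_I ∈ (0,1): normal good (necessity).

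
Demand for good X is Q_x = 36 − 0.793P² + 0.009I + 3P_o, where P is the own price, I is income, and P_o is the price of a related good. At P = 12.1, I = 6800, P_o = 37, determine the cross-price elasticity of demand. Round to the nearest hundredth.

1.21

Substituting, Q_x = 36 − 0.793(12.1)² + 0.009(6800) + 3(37) = 36 − 116.1031 + 61.2 + 111 = 92.0969.
∂Q_x/∂P_o = +3, so E_xy = 3·(37/92.0969) ≈ 1.21.
E_xy > 0: the goods are substitutes.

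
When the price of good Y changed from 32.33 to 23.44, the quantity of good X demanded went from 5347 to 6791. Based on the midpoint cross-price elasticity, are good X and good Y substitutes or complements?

%ΔQ_x = (6791 − 5347)/[(5347+6791)/2] = 1444/6069 ≈ 0.2379.
%ΔP_y = (23.44 − 32.33)/[(32.33+23.44)/2] ≈ -0.3188.
E_xy = 0.2379/-0.3188 ≈ -0.746.
E_xy < 0, so the goods are complements.

complements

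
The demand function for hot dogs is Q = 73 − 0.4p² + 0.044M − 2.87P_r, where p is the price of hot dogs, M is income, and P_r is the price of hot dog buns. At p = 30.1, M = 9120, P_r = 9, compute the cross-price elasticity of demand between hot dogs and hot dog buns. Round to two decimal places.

First evaluate Q: 73 − 0.4(30.1)² + 0.044(9120) − 2.87(9) = 73 − 362.404 + 401.28 − 25.83 = 86.046.
∂Q/∂P_r = −2.87, so E_xy = -2.87·(9/86.046) ≈ -0.30.
E_xy < 0: the goods are complements.

-0.30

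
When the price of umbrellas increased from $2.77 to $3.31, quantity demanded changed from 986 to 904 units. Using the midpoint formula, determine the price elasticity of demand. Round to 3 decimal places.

%ΔQ = (904 − 986)/[(986 + 904)/2] = -82/945 ≈ -0.0868.
%Δp = (3.31 − 2.77)/[(2.77 + 3.31)/2] = 0.54/3.04 ≈ 0.1776.
Arc elasticity E = %ΔQ/%Δp ≈ -0.0868/0.1776 ≈ -0.488.
|E| < 1: demand is inelastic over this range.

-0.488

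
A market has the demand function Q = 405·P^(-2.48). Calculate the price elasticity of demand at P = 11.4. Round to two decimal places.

For a Cobb–Douglas (constant-elasticity) form Q = A·P^α·…, the elasticity with respect to P equals the exponent α at every point.
Here the exponent on P is -2.48, so the price elasticity of demand is -2.48.

-2.48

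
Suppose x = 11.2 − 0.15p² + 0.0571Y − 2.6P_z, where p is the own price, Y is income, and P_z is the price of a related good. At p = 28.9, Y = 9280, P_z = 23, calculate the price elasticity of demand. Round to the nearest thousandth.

Evaluating quantity at (p, Y, P_z) gives x = 11.2 − 0.15(28.9)² + 0.0571(9280) − 2.6(23) = 11.2 − 125.2815 + 529.888 − 59.8 = 356.0065.
∂x/∂p = −2·0.15·p = -8.67, so E_p = -8.67·(28.9/356.0065) ≈ -0.704.
|E_p| < 1: demand is inelastic.

-0.704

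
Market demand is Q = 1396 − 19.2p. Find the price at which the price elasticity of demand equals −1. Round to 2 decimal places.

36.35

For linear demand Q = a − bp, E = −bp/(a − bp). |E| = 1 ⇒ bp = a − bp ⇒ p = a/(2b).
p = 1396/(2·19.2) ≈ 36.35.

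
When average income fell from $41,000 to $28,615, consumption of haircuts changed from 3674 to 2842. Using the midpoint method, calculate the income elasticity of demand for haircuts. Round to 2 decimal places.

%ΔQ = (2842 − 3674)/[(3674+2842)/2] = -832/3258 ≈ -0.2554.
%ΔI = (28,615 − 41,000)/[(41,000+28,615)/2] = -12385/34807.5 ≈ -0.3558.
E_I = %ΔQ/%ΔI ≈ 0.72.
E_I ∈ (0,1): normal good (necessity).

0.72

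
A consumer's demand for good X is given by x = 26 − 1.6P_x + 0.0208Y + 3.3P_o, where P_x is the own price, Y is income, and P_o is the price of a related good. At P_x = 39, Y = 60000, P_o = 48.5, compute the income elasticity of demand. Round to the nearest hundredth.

Evaluating quantity at (P_x, Y, P_o) gives x = 26 − 1.6(39) + 0.0208(60000) + 3.3(48.5) = 26 − 62.4 + 1248 + 160.05 = 1371.65.
∂x/∂Y = +0.0208, so E_I = 0.0208·(60000/1371.65) ≈ 0.91.
E_I ∈ (0,1): normal good (necessity).

0.91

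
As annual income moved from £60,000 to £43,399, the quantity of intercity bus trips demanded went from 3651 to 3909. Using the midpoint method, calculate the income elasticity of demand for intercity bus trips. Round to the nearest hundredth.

%ΔQ = (3909 − 3651)/[(3651+3909)/2] = 258/3780 ≈ 0.0683.
%ΔM = (43,399 − 60,000)/[(60,000+43,399)/2] = -16601/51699.5 ≈ -0.3211.
E_I = %ΔQ/%ΔM ≈ -0.21.
E_I < 0: inferior good.

-0.21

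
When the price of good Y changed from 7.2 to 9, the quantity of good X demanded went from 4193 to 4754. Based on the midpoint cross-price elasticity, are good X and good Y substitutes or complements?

substitutes

%ΔQ_x = (4754 − 4193)/[(4193+4754)/2] = 561/4473.5 ≈ 0.1254.
%ΔP_y = (9 − 7.2)/[(7.2+9)/2] ≈ 0.2222.
E_xy = 0.1254/0.2222 ≈ 0.564.
E_xy > 0, so the goods are substitutes.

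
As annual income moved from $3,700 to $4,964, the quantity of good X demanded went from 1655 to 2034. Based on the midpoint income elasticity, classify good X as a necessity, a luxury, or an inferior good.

%ΔQ = (2034 − 1655)/[(1655+2034)/2] = 379/1844.5 ≈ 0.2055.
%ΔY = (4,964 − 3,700)/[(3,700+4,964)/2] = 1264/4332 ≈ 0.2918.
E_I = %ΔQ/%ΔY ≈ 0.704.
E_I ∈ (0,1): normal good (necessity).

necessity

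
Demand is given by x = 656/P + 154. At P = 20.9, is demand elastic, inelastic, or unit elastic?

At P = 20.9, x = 185.3876.
dx/dP = −656/P² = −1.5018.
Point elasticity E = (dx/dP)·(P/x) = -1.5018 × 20.9/185.3876 ≈ -0.169.
|E| ≈ 0.169 < 1, so demand is inelastic.

inelastic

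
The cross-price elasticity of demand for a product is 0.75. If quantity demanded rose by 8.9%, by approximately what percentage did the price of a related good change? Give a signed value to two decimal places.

%ΔQ ≈ E × %ΔP_y ⇒ %ΔP_y = %ΔQ / E = (8.9%)/(0.75) ≈ 11.87%.

11.87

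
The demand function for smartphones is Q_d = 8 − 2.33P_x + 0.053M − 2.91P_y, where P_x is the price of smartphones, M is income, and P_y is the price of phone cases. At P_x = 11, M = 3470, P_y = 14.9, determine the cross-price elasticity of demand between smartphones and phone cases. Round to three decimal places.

First evaluate Q_d: 8 − 2.33(11) + 0.053(3470) − 2.91(14.9) = 8 − 25.63 + 183.91 − 43.359 = 122.921.
∂Q_d/∂P_y = −2.91, so E_xy = -2.91·(14.9/122.921) ≈ -0.353.
E_xy < 0: the goods are complements.

-0.353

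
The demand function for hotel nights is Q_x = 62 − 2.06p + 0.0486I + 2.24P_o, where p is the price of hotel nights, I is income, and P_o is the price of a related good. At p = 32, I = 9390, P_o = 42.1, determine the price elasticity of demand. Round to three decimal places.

Substituting, Q_x = 62 − 2.06(32) + 0.0486(9390) + 2.24(42.1) = 62 − 65.92 + 456.354 + 94.304 = 546.738.
∂Q_x/∂p = −2.06, so E_p = (−2.06)·(32/546.738) ≈ -0.121.
|E_p| < 1: demand is inelastic.

-0.121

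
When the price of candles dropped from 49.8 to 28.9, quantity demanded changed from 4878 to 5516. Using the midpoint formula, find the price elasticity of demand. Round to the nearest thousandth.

%Δq = (5516 − 4878)/[(4878 + 5516)/2] = 638/5197 ≈ 0.1228.
%Δp = (28.9 − 49.8)/[(49.8 + 28.9)/2] = -20.9/39.35 ≈ -0.5311.
Arc elasticity E = %Δq/%Δp ≈ 0.1228/-0.5311 ≈ -0.231.
|E| < 1: demand is inelastic over this range.

-0.231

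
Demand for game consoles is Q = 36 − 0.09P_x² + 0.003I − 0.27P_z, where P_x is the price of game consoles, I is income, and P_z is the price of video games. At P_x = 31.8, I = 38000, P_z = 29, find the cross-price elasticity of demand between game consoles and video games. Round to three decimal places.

Substituting, Q = 36 − 0.09(31.8)² + 0.003(38000) − 0.27(29) = 36 − 91.0116 + 114 − 7.83 = 51.1584.
∂Q/∂P_z = −0.27, so E_xy = -0.27·(29/51.1584) ≈ -0.153.
E_xy < 0: the goods are complements.

-0.153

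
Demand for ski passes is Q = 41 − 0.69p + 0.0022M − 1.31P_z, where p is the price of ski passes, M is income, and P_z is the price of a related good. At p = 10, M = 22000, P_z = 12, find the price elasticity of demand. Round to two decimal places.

At the given point, Q = 41 − 0.69(10) + 0.0022(22000) − 1.31(12) = 41 − 6.9 + 48.4 − 15.72 = 66.78.
∂Q/∂p = −0.69, so E_p = (−0.69)·(10/66.78) ≈ -0.10.
|E_p| < 1: demand is inelastic.

-0.10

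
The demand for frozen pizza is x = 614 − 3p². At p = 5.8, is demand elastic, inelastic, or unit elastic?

At p = 5.8, x = 513.08.
dx/dp = −2·3·p = −34.8.
Point elasticity E = (dx/dp)·(p/x) = -34.8 × 5.8/513.08 ≈ -0.393.
|E| ≈ 0.393 < 1, so demand is inelastic.

inelastic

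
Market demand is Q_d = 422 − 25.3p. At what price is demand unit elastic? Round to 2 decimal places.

For linear demand Q_d = a − bp, E = −bp/(a − bp). |E| = 1 ⇒ bp = a − bp ⇒ p = a/(2b).
p = 422/(2·25.3) ≈ 8.34.

8.34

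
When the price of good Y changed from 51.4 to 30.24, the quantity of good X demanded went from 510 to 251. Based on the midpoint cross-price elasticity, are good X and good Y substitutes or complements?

%ΔQ_x = (251 − 510)/[(510+251)/2] = -259/380.5 ≈ -0.6807.
%ΔP_y = (30.24 − 51.4)/[(51.4+30.24)/2] ≈ -0.5184.
E_xy = -0.6807/-0.5184 ≈ 1.313.
E_xy > 0, so the goods are substitutes.

substitutes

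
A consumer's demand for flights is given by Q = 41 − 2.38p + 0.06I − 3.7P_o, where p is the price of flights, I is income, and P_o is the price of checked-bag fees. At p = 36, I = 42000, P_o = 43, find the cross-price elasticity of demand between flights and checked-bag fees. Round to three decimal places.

Q = 41 − 2.38(36) + 0.06(42000) − 3.7(43) = 41 − 85.68 + 2520 − 159.1 = 2316.22.
∂Q/∂P_o = −3.7, so E_xy = -3.7·(43/2316.22) ≈ -0.069.
E_xy < 0: the goods are complements.

-0.069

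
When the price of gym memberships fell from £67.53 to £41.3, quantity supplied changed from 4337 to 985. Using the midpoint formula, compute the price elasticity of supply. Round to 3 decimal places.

2.613

%ΔQ = (985 − 4337)/[(4337 + 985)/2] = -3352/2661 ≈ -1.2597.
%Δp = (41.3 − 67.53)/[(67.53 + 41.3)/2] = -26.23/54.415 ≈ -0.4820.
Arc elasticity E = %ΔQ/%Δp ≈ -1.2597/-0.4820 ≈ 2.613.
|E| > 1: supply is elastic over this range.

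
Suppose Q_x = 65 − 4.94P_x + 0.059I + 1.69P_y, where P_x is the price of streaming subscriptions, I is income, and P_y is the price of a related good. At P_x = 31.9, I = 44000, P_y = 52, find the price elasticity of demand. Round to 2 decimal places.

-0.06

First evaluate Q_x: 65 − 4.94(31.9) + 0.059(44000) + 1.69(52) = 65 − 157.586 + 2596 + 87.88 = 2591.294.
∂Q_x/∂P_x = −4.94, so E_p = (−4.94)·(31.9/2591.294) ≈ -0.06.
|E_p| < 1: demand is inelastic.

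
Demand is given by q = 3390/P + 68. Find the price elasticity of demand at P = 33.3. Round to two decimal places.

-0.60

At P = 33.3, q = 169.8018.
dq/dP = −3390/P² = −3.0571.
Point elasticity E = (dq/dP)·(P/q) = -3.0571 × 33.3/169.8018 ≈ -0.60.
|E| < 1, so demand is inelastic at this price.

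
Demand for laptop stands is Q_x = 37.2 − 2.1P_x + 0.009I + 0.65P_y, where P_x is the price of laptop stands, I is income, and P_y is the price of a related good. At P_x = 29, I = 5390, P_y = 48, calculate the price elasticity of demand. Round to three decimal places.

-1.087

Evaluating quantity at (P_x, I, P_y) gives Q_x = 37.2 − 2.1(29) + 0.009(5390) + 0.65(48) = 37.2 − 60.9 + 48.51 + 31.2 = 56.01.
∂Q_x/∂P_x = −2.1, so E_p = (−2.1)·(29/56.01) ≈ -1.087.
|E_p| > 1: demand is elastic.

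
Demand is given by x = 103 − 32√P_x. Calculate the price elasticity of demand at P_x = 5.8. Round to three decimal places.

At P_x = 5.8, x = 25.9338.
dx/dP_x = −32/(2√P_x) = −32/(2·2.4083).
Point elasticity E = (dx/dP_x)·(P_x/x) = -6.6436 × 5.8/25.9338 ≈ -1.486.
|E| > 1, so demand is elastic at this price.

-1.486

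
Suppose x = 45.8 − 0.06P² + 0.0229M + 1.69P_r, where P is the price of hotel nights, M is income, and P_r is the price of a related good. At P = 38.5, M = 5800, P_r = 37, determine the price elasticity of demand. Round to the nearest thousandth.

At the given point, x = 45.8 − 0.06(38.5)² + 0.0229(5800) + 1.69(37) = 45.8 − 88.935 + 132.82 + 62.53 = 152.215.
∂x/∂P = −2·0.06·P = -4.62, so E_p = -4.62·(38.5/152.215) ≈ -1.169.
|E_p| > 1: demand is elastic.

-1.169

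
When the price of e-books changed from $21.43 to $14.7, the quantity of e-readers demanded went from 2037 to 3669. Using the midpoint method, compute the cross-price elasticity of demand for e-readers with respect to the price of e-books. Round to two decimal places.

%ΔQ_x = (3669 − 2037)/[(2037+3669)/2] = 1632/2853 ≈ 0.5720.
%ΔP_y = (14.7 − 21.43)/[(21.43+14.7)/2] ≈ -0.3725.
E_xy = 0.5720/-0.3725 ≈ -1.54.
E_xy < 0, so e-readers and e-books are complements.

-1.54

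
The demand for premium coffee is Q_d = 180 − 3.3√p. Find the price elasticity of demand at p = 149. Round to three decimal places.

At p = 149, Q_d = 139.7184.
dQ_d/dp = −3.3/(2√p) = −3.3/(2·12.2066).
Point elasticity E = (dQ_d/dp)·(p/Q_d) = -0.1352 × 149/139.7184 ≈ -0.144.
|E| < 1, so demand is inelastic at this price.

-0.144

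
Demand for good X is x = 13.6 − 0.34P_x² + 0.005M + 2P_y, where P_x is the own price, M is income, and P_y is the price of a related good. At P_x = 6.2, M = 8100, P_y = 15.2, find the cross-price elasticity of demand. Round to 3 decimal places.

At the given point, x = 13.6 − 0.34(6.2)² + 0.005(8100) + 2(15.2) = 13.6 − 13.0696 + 40.5 + 30.4 = 71.4304.
∂x/∂P_y = +2, so E_xy = 2·(15.2/71.4304) ≈ 0.426.
E_xy > 0: the goods are substitutes.

0.426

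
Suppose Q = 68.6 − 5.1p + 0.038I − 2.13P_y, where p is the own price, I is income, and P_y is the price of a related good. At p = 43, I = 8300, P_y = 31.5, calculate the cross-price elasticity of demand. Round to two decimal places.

-0.69

Substituting, Q = 68.6 − 5.1(43) + 0.038(8300) − 2.13(31.5) = 68.6 − 219.3 + 315.4 − 67.095 = 97.605.
∂Q/∂P_y = −2.13, so E_xy = -2.13·(31.5/97.605) ≈ -0.69.
E_xy < 0: the goods are complements.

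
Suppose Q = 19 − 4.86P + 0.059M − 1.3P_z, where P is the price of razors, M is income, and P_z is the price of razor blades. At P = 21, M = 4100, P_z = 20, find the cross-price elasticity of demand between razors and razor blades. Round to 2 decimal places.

-0.20

First evaluate Q: 19 − 4.86(21) + 0.059(4100) − 1.3(20) = 19 − 102.06 + 241.9 − 26 = 132.84.
∂Q/∂P_z = −1.3, so E_xy = -1.3·(20/132.84) ≈ -0.20.
E_xy < 0: the goods are complements.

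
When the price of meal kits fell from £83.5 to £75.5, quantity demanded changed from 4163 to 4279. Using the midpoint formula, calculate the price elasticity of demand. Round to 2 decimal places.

%ΔQ = (4279 − 4163)/[(4163 + 4279)/2] = 116/4221 ≈ 0.0275.
%Δp = (75.5 − 83.5)/[(83.5 + 75.5)/2] = -8/79.5 ≈ -0.1006.
Arc elasticity E = %ΔQ/%Δp ≈ 0.0275/-0.1006 ≈ -0.27.
|E| < 1: demand is inelastic over this range.

-0.27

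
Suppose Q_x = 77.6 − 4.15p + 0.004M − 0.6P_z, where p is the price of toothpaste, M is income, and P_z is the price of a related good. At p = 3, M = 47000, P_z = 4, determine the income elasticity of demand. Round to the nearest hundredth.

0.75

Evaluating quantity at (p, M, P_z) gives Q_x = 77.6 − 4.15(3) + 0.004(47000) − 0.6(4) = 77.6 − 12.45 + 188 − 2.4 = 250.75.
∂Q_x/∂M = +0.004, so E_I = 0.004·(47000/250.75) ≈ 0.75.
E_I ∈ (0,1): normal good (necessity).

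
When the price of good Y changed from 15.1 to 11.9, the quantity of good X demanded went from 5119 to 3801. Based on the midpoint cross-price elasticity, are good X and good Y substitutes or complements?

substitutes

%ΔQ_x = (3801 − 5119)/[(5119+3801)/2] = -1318/4460 ≈ -0.2955.
%ΔP_y = (11.9 − 15.1)/[(15.1+11.9)/2] ≈ -0.2370.
E_xy = -0.2955/-0.2370 ≈ 1.247.
E_xy > 0, so the goods are substitutes.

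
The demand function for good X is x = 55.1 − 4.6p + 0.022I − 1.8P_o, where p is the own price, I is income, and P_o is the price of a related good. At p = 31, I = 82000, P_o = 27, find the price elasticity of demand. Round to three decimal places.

-0.085

At the given point, x = 55.1 − 4.6(31) + 0.022(82000) − 1.8(27) = 55.1 − 142.6 + 1804 − 48.6 = 1667.9.
∂x/∂p = −4.6, so E_p = (−4.6)·(31/1667.9) ≈ -0.085.
|E_p| < 1: demand is inelastic.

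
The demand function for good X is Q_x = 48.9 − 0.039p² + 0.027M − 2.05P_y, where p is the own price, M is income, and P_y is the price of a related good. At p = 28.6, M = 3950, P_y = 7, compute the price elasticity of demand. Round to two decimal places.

-0.58

Substituting, Q_x = 48.9 − 0.039(28.6)² + 0.027(3950) − 2.05(7) = 48.9 − 31.9004 + 106.65 − 14.35 = 109.2996.
∂Q_x/∂p = −2·0.039·p = -2.2308, so E_p = -2.2308·(28.6/109.2996) ≈ -0.58.
|E_p| < 1: demand is inelastic.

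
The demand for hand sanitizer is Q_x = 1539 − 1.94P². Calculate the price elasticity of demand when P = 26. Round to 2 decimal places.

-11.53

At P = 26, Q_x = 227.56.
dQ_x/dP = −2·1.94·P = −100.88.
Point elasticity E = (dQ_x/dP)·(P/Q_x) = -100.88 × 26/227.56 ≈ -11.53.
|E| > 1, so demand is elastic at this price.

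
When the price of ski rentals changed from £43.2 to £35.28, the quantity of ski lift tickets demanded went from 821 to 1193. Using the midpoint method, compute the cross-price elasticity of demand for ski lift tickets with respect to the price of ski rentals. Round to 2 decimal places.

-1.83

%ΔQ_x = (1193 − 821)/[(821+1193)/2] = 372/1007 ≈ 0.3694.
%ΔP_y = (35.28 − 43.2)/[(43.2+35.28)/2] ≈ -0.2018.
E_xy = 0.3694/-0.2018 ≈ -1.83.
E_xy < 0, so ski lift tickets and ski rentals are complements.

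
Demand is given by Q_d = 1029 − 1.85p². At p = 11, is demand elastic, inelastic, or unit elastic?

At p = 11, Q_d = 805.15.
dQ_d/dp = −2·1.85·p = −40.7.
Point elasticity E = (dQ_d/dp)·(p/Q_d) = -40.7 × 11/805.15 ≈ -0.556.
|E| ≈ 0.556 < 1, so demand is inelastic.

inelastic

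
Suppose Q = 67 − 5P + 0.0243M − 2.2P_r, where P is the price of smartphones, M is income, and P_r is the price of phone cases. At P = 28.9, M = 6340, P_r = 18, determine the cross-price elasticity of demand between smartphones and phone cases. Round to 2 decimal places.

First evaluate Q: 67 − 5(28.9) + 0.0243(6340) − 2.2(18) = 67 − 144.5 + 154.062 − 39.6 = 36.962.
∂Q/∂P_r = −2.2, so E_xy = -2.2·(18/36.962) ≈ -1.07.
E_xy < 0: the goods are complements.

-1.07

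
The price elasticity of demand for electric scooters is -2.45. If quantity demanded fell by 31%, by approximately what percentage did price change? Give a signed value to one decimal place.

%ΔQ ≈ E × %ΔP ⇒ %ΔP = %ΔQ / E = (-31%)/(-2.45) ≈ 12.7%.

12.7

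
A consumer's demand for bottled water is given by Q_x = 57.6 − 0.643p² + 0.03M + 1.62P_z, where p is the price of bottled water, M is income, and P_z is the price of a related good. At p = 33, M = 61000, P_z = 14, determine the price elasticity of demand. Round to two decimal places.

-1.16

At the given point, Q_x = 57.6 − 0.643(33)² + 0.03(61000) + 1.62(14) = 57.6 − 700.227 + 1830 + 22.68 = 1210.053.
∂Q_x/∂p = −2·0.643·p = -42.438, so E_p = -42.438·(33/1210.053) ≈ -1.16.
|E_p| > 1: demand is elastic.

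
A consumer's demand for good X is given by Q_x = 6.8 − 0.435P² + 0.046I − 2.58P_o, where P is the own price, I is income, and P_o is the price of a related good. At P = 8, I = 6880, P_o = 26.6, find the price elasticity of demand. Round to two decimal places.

-0.25

Substituting, Q_x = 6.8 − 0.435(8)² + 0.046(6880) − 2.58(26.6) = 6.8 − 27.84 + 316.48 − 68.628 = 226.812.
∂Q_x/∂P = −2·0.435·P = -6.96, so E_p = -6.96·(8/226.812) ≈ -0.25.
|E_p| < 1: demand is inelastic.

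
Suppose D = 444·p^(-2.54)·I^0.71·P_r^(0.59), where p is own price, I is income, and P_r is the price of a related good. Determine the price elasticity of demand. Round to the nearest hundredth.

For a Cobb–Douglas (constant-elasticity) form D = A·p^α·…, the elasticity with respect to p equals the exponent α at every point.
Here the exponent on p is -2.54, so the price elasticity of demand is -2.54.

-2.54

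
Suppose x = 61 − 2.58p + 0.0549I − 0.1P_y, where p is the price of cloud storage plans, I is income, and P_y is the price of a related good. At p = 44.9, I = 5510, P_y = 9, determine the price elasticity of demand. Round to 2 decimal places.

-0.47

First evaluate x: 61 − 2.58(44.9) + 0.0549(5510) − 0.1(9) = 61 − 115.842 + 302.499 − 0.9 = 246.757.
∂x/∂p = −2.58, so E_p = (−2.58)·(44.9/246.757) ≈ -0.47.
|E_p| < 1: demand is inelastic.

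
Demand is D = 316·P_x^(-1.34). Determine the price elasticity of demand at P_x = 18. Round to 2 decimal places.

-1.34

For a Cobb–Douglas (constant-elasticity) form D = A·P_x^α·…, the elasticity with respect to P_x equals the exponent α at every point.
Here the exponent on P_x is -1.34, so the price elasticity of demand is -1.34.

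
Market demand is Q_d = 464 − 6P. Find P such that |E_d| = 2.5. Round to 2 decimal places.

55.24

Set −bP/(a − bP) = −2.5 ⇒ bP = 2.5(a − bP) ⇒ bP(1+2.5) = 2.5·a.
P = 2.5·464/(6·3.5) ≈ 55.24.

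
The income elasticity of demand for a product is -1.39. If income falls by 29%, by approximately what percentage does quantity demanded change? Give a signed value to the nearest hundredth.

%ΔQ ≈ E × %ΔI = (-1.39) × (-29%) = 40.31%.

40.31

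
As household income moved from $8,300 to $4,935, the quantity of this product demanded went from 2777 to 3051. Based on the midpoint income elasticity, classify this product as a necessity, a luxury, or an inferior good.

inferior

%ΔQ = (3051 − 2777)/[(2777+3051)/2] = 274/2914 ≈ 0.0940.
%ΔI = (4,935 − 8,300)/[(8,300+4,935)/2] = -3365/6617.5 ≈ -0.5085.
E_I = %ΔQ/%ΔI ≈ -0.185.
E_I < 0: inferior good.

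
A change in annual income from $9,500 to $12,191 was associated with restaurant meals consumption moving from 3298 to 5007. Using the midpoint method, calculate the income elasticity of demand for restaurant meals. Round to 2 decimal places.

1.66

%ΔQ = (5007 − 3298)/[(3298+5007)/2] = 1709/4152.5 ≈ 0.4116.
%ΔM = (12,191 − 9,500)/[(9,500+12,191)/2] = 2691/10845.5 ≈ 0.2481.
E_I = %ΔQ/%ΔM ≈ 1.66.
E_I > 1: normal good (luxury).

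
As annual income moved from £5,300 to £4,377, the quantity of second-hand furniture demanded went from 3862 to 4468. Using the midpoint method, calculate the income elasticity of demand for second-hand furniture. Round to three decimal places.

%ΔQ = (4468 − 3862)/[(3862+4468)/2] = 606/4165 ≈ 0.1455.
%ΔM = (4,377 − 5,300)/[(5,300+4,377)/2] = -923/4838.5 ≈ -0.1908.
E_I = %ΔQ/%ΔM ≈ -0.763.
E_I < 0: inferior good.

-0.763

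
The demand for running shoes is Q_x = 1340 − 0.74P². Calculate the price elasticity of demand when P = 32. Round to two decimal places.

At P = 32, Q_x = 582.24.
dQ_x/dP = −2·0.74·P = −47.36.
Point elasticity E = (dQ_x/dP)·(P/Q_x) = -47.36 × 32/582.24 ≈ -2.60.
|E| > 1, so demand is elastic at this price.

-2.60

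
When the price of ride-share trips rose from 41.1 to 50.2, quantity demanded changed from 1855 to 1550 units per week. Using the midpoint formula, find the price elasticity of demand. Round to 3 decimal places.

%ΔQ = (1550 − 1855)/[(1855 + 1550)/2] = -305/1702.5 ≈ -0.1791.
%Δp = (50.2 − 41.1)/[(41.1 + 50.2)/2] = 9.1/45.65 ≈ 0.1993.
Arc elasticity E = %ΔQ/%Δp ≈ -0.1791/0.1993 ≈ -0.899.
|E| < 1: demand is inelastic over this range.

-0.899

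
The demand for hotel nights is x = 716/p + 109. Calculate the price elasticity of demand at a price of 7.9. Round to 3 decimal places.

At p = 7.9, x = 199.6329.
dx/dp = −716/p² = −11.4725.
Point elasticity E = (dx/dp)·(p/x) = -11.4725 × 7.9/199.6329 ≈ -0.454.
|E| < 1, so demand is inelastic at this price.

-0.454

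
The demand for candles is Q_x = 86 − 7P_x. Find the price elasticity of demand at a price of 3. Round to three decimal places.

At P_x = 3, Q_x = 65.
dQ_x/dP_x = −7.
Point elasticity E = (dQ_x/dP_x)·(P_x/Q_x) = -7 × 3/65 ≈ -0.323.
|E| < 1, so demand is inelastic at this price.

-0.323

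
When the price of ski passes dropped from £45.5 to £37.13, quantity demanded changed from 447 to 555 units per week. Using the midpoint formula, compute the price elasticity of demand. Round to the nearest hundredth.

%ΔQ = (555 − 447)/[(447 + 555)/2] = 108/501 ≈ 0.2156.
%ΔP = (37.13 − 45.5)/[(45.5 + 37.13)/2] = -8.37/41.315 ≈ -0.2026.
Arc elasticity E = %ΔQ/%ΔP ≈ 0.2156/-0.2026 ≈ -1.06.
|E| > 1: demand is elastic over this range.

-1.06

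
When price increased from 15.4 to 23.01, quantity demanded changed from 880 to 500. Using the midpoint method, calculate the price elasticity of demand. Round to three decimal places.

%Δq = (500 − 880)/[(880 + 500)/2] = -380/690 ≈ -0.5507.
%ΔP = (23.01 − 15.4)/[(15.4 + 23.01)/2] = 7.61/19.205 ≈ 0.3963.
Arc elasticity E = %Δq/%ΔP ≈ -0.5507/0.3963 ≈ -1.390.
|E| > 1: demand is elastic over this range.

-1.390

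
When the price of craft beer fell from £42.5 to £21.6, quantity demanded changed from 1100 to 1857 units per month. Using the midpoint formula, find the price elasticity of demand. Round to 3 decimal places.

-0.785

%ΔQ = (1857 − 1100)/[(1100 + 1857)/2] = 757/1478.5 ≈ 0.5120.
%ΔP = (21.6 − 42.5)/[(42.5 + 21.6)/2] = -20.9/32.05 ≈ -0.6521.
Arc elasticity E = %ΔQ/%ΔP ≈ 0.5120/-0.6521 ≈ -0.785.
|E| < 1: demand is inelastic over this range.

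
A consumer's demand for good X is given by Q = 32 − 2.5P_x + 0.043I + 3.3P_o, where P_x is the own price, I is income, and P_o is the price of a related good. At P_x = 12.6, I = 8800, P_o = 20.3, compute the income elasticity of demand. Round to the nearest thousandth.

0.849

Evaluating quantity at (P_x, I, P_o) gives Q = 32 − 2.5(12.6) + 0.043(8800) + 3.3(20.3) = 32 − 31.5 + 378.4 + 66.99 = 445.89.
∂Q/∂I = +0.043, so E_I = 0.043·(8800/445.89) ≈ 0.849.
E_I ∈ (0,1): normal good (necessity).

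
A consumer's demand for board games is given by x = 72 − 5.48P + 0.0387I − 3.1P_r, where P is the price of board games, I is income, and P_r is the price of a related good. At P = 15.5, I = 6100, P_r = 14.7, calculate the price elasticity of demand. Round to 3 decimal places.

Substituting, x = 72 − 5.48(15.5) + 0.0387(6100) − 3.1(14.7) = 72 − 84.94 + 236.07 − 45.57 = 177.56.
∂x/∂P = −5.48, so E_p = (−5.48)·(15.5/177.56) ≈ -0.478.
|E_p| < 1: demand is inelastic.

-0.478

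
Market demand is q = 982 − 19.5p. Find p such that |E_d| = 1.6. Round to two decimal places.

Set −bp/(a − bp) = −1.6 ⇒ bp = 1.6(a − bp) ⇒ bp(1+1.6) = 1.6·a.
p = 1.6·982/(19.5·2.6) ≈ 30.99.

30.99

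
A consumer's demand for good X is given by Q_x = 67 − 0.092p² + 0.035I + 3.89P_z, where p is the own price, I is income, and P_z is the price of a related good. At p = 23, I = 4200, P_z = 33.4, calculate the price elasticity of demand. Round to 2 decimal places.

-0.33

First evaluate Q_x: 67 − 0.092(23)² + 0.035(4200) + 3.89(33.4) = 67 − 48.668 + 147 + 129.926 = 295.258.
∂Q_x/∂p = −2·0.092·p = -4.232, so E_p = -4.232·(23/295.258) ≈ -0.33.
|E_p| < 1: demand is inelastic.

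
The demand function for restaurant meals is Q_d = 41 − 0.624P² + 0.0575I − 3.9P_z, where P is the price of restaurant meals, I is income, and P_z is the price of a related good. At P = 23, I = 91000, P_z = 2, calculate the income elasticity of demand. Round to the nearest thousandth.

1.060

Q_d = 41 − 0.624(23)² + 0.0575(91000) − 3.9(2) = 41 − 330.096 + 5232.5 − 7.8 = 4935.604.
∂Q_d/∂I = +0.0575, so E_I = 0.0575·(91000/4935.604) ≈ 1.060.
E_I > 1: normal good (luxury).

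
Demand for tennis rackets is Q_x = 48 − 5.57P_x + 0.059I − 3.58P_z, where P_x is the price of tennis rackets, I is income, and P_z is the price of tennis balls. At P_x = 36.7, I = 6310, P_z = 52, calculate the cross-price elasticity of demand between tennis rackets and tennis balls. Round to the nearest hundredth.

First evaluate Q_x: 48 − 5.57(36.7) + 0.059(6310) − 3.58(52) = 48 − 204.419 + 372.29 − 186.16 = 29.711.
∂Q_x/∂P_z = −3.58, so E_xy = -3.58·(52/29.711) ≈ -6.27.
E_xy < 0: the goods are complements.

-6.27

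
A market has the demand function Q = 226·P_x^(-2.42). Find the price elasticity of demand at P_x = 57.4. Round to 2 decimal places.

For a Cobb–Douglas (constant-elasticity) form Q = A·P_x^α·…, the elasticity with respect to P_x equals the exponent α at every point.
Here the exponent on P_x is -2.42, so the price elasticity of demand is -2.42.

-2.42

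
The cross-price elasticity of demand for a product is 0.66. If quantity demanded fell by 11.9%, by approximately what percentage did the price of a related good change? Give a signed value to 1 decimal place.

%ΔQ ≈ E × %ΔP_y ⇒ %ΔP_y = %ΔQ / E = (-11.9%)/(0.66) ≈ -18.0%.

-18.0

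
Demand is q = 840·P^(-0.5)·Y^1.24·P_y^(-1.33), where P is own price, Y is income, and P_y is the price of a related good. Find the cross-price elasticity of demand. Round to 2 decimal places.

For a Cobb–Douglas (constant-elasticity) form q = A·P_y^α·…, the elasticity with respect to P_y equals the exponent α at every point.
Here the exponent on P_y is -1.33, so the cross-price elasticity of demand is -1.33.

-1.33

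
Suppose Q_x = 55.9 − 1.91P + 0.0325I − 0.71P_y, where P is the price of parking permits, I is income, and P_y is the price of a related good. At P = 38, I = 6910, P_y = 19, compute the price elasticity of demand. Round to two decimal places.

Q_x = 55.9 − 1.91(38) + 0.0325(6910) − 0.71(19) = 55.9 − 72.58 + 224.575 − 13.49 = 194.405.
∂Q_x/∂P = −1.91, so E_p = (−1.91)·(38/194.405) ≈ -0.37.
|E_p| < 1: demand is inelastic.

-0.37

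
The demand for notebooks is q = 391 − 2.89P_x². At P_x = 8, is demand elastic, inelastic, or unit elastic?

elastic

At P_x = 8, q = 206.04.
dq/dP_x = −2·2.89·P_x = −46.24.
Point elasticity E = (dq/dP_x)·(P_x/q) = -46.24 × 8/206.04 ≈ -1.795.
|E| ≈ 1.795 > 1, so demand is elastic.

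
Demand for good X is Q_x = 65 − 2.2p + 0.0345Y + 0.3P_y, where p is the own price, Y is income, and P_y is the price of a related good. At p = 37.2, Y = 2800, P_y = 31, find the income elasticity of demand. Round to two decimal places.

1.08

Evaluating quantity at (p, Y, P_y) gives Q_x = 65 − 2.2(37.2) + 0.0345(2800) + 0.3(31) = 65 − 81.84 + 96.6 + 9.3 = 89.06.
∂Q_x/∂Y = +0.0345, so E_I = 0.0345·(2800/89.06) ≈ 1.08.
E_I > 1: normal good (luxury).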